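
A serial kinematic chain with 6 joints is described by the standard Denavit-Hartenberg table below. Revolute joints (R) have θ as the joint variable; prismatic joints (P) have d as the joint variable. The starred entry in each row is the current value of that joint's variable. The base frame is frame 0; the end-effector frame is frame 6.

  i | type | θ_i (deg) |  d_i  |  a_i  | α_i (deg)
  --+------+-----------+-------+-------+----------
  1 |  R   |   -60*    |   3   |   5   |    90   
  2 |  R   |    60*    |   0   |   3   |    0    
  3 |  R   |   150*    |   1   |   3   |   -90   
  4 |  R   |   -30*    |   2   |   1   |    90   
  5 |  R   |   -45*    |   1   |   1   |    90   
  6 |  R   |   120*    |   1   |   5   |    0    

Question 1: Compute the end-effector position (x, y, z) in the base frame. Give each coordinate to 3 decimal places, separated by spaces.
after link 1: o_1 = (2.5000, -4.3301, 3.0000)
after link 2: o_2 = (3.2500, -5.6292, 5.5981)
after link 3: o_3 = (1.0849, -3.8792, 4.0981)
after link 4: o_4 = (0.7769, -4.3457, 1.9330)
after link 5: o_5 = (-0.5047, -4.5650, 2.4892)
after link 6: o_6 = (-0.5499, -9.5118, 3.7248)

-0.550 -9.512 3.725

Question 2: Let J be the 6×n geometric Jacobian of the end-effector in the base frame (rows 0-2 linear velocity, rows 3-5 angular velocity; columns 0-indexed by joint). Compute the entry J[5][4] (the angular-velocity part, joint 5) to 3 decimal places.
0.250

axis z_4 = (-0.5335,-0.8080,0.2500); lever o_n−o_4 = (-1.3268,-5.1662,1.7918)
cross product → J_v[:, 4] = (-0.1563,0.6242,1.6840)
J_ω[:, 4] = z_4
entry J[5][4] = 0.2500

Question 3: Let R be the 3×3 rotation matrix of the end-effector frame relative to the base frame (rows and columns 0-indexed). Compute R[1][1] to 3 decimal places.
-0.106

End-effector y-axis (col 1 of R) = (0.9146,-0.1058,-0.3902)
R[1][1] = -0.1058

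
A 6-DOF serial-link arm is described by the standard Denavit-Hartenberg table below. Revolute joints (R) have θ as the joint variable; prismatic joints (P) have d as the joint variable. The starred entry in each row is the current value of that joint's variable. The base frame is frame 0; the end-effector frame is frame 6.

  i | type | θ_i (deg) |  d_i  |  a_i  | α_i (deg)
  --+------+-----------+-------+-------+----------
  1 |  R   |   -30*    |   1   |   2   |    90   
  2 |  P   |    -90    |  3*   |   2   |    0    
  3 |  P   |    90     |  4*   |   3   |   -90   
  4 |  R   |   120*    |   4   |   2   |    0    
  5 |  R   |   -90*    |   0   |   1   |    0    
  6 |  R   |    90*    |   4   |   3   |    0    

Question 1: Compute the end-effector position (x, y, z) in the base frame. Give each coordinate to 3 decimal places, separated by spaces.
after link 1: o_1 = (1.7321, -1.0000, 1.0000)
after link 2: o_2 = (0.2321, -3.5981, -1.0000)
after link 3: o_3 = (0.8301, -8.5622, -1.0000)
after link 4: o_4 = (0.8301, -6.5622, 3.0000)
after link 5: o_5 = (1.8301, -6.5622, 3.0000)
after link 6: o_6 = (1.8301, -3.5622, 7.0000)

1.830 -3.562 7.000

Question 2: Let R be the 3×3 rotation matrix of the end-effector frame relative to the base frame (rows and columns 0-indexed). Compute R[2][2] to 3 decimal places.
1.000

End-effector z-axis (col 2 of R) = (0.0000,0.0000,1.0000)
R[2][2] = 1.0000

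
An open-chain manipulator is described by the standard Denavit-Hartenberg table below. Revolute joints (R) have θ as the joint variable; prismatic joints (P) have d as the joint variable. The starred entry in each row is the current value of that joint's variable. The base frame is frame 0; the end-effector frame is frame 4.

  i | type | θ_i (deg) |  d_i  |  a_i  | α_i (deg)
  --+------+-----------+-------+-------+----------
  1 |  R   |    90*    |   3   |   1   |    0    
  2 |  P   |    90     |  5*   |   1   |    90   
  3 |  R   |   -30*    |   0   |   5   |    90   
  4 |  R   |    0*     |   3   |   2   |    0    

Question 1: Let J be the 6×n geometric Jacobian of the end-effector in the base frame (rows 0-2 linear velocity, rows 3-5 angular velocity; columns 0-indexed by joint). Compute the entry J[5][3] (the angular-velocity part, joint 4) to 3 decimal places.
axis z_3 = (0.5000,0.0000,-0.8660); lever o_n−o_3 = (-0.2321,0.0000,-3.5981)
cross product → J_v[:, 3] = (0.0000,2.0000,0.0000)
J_ω[:, 3] = z_3
entry J[5][3] = -0.8660

-0.866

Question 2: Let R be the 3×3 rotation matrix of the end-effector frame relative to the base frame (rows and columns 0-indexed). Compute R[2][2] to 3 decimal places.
End-effector z-axis (col 2 of R) = (0.5000,0.0000,-0.8660)
R[2][2] = -0.8660

-0.866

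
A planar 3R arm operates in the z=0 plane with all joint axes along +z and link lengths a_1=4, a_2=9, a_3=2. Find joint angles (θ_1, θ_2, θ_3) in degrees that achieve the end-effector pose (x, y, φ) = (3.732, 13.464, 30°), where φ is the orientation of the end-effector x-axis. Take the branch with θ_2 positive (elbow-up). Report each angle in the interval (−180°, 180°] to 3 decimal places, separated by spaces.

wrist centre = target − a_3·(cos φ, sin φ) = (1.9999, 12.4640)
cos θ_2 = (159.3511−4²−9²)/(2·4·9) = 0.8660; θ_2 = 30.0044° (elbow-up)
β = atan2(12.4640,1.9999) = 80.8841°; ψ = atan2(4.5006,11.7939) = 20.8870°
θ_1 = β − ψ = 59.9971°
θ_3 = φ − θ_1 − θ_2 = -60.0014° (wrapped to (-180°,180°])

59.997 30.004 -60.001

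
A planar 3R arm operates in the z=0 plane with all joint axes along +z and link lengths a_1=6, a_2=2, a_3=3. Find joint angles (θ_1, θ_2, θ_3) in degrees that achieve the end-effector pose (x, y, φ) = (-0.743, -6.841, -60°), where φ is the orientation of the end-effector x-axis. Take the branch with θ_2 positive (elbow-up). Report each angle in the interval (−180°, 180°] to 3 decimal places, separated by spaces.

wrist centre = target − a_3·(cos φ, sin φ) = (-2.2430, -4.2429)
cos θ_2 = (23.0335−6²−2²)/(2·6·2) = -0.7069; θ_2 = 134.9864° (elbow-up)
β = atan2(-4.2429,-2.2430) = -117.8629°; ψ = atan2(1.4145,4.5861) = 17.1419°
θ_1 = β − ψ = -135.0049°
θ_3 = φ − θ_1 − θ_2 = -59.9816° (wrapped to (-180°,180°])

-135.005 134.986 -59.982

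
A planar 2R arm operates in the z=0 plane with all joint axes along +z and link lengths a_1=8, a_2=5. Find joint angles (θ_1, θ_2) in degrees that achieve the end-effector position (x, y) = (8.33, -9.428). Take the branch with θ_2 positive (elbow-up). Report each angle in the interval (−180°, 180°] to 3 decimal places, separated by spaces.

-60.003 30.009

cos θ_2 = (158.2761−8²−5²)/(2·8·5) = 0.8660; θ_2 = 30.0085° (elbow-up)
β = atan2(-9.4280,8.3300) = -48.5382°; ψ = atan2(2.5006,12.3298) = 11.4649°
θ_1 = β − ψ = -60.0030°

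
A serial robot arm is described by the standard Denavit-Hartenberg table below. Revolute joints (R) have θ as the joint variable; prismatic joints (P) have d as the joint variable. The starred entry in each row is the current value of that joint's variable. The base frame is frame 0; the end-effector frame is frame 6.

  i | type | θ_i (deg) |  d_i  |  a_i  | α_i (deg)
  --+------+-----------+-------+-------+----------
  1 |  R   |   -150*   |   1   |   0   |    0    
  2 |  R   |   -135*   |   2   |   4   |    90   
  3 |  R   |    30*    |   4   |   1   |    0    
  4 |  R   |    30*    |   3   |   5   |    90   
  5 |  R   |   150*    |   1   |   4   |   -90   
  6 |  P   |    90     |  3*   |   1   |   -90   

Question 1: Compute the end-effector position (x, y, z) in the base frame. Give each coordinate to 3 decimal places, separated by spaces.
7.448 3.061 3.531

after link 1: o_1 = (0.0000, 0.0000, 1.0000)
after link 2: o_2 = (1.0353, 3.8637, 3.0000)
after link 3: o_3 = (5.1231, 3.6649, 3.5000)
after link 4: o_4 = (8.6679, 5.3033, 7.8301)
after link 5: o_5 = (10.3757, 3.9491, 4.3301)
after link 6: o_6 = (7.4478, 3.0606, 3.5311)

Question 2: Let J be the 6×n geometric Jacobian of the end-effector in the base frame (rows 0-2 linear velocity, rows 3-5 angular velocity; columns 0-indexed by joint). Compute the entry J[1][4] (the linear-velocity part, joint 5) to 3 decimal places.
axis z_4 = (0.2241,0.8365,-0.5000); lever o_n−o_4 = (-1.2201,-2.2427,-4.2990)
cross product → J_v[:, 4] = (-4.7176,1.5737,0.5179)
J_ω[:, 4] = z_4
entry J[1][4] = 1.5737

1.574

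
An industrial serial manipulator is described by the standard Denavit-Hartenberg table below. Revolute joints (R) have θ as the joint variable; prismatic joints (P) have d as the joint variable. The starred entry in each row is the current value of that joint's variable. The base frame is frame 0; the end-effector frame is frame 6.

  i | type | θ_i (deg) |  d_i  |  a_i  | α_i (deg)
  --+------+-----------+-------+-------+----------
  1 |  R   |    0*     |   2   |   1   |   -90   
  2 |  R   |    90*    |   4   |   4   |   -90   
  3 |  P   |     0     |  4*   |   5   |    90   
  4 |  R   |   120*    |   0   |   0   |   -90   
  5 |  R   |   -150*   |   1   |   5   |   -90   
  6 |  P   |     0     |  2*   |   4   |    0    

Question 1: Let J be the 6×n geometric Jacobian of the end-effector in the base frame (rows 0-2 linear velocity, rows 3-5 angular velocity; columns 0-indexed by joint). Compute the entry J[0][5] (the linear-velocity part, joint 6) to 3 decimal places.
-0.433

prismatic axis z_5 = (-0.4330,0.8660,0.2500)
J_v[:, 5] = z_5; J_ω[:, 5] = (0,0,0)
entry J[0][5] = -0.4330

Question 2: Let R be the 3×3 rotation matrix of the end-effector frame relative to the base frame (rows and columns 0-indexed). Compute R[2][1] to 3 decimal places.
-0.866

End-effector y-axis (col 1 of R) = (-0.5000,0.0000,-0.8660)
R[2][1] = -0.8660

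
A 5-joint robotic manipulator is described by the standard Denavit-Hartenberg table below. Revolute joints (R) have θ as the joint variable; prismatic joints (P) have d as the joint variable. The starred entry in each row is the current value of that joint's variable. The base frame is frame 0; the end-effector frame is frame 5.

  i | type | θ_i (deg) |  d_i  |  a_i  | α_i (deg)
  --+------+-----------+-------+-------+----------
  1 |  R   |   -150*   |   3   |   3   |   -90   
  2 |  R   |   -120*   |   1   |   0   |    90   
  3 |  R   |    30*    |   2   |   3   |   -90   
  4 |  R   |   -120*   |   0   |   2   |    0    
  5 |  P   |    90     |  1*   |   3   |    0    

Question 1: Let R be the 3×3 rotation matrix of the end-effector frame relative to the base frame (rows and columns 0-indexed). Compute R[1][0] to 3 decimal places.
End-effector x-axis (col 0 of R) = (0.9163,0.0290,0.3995)
R[1][0] = 0.0290

0.029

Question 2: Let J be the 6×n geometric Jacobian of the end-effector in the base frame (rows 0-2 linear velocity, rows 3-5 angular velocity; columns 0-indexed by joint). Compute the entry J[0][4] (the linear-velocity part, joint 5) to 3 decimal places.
0.217

prismatic axis z_4 = (0.2165,-0.8750,-0.4330)
J_v[:, 4] = z_4; J_ω[:, 4] = (0,0,0)
entry J[0][4] = 0.2165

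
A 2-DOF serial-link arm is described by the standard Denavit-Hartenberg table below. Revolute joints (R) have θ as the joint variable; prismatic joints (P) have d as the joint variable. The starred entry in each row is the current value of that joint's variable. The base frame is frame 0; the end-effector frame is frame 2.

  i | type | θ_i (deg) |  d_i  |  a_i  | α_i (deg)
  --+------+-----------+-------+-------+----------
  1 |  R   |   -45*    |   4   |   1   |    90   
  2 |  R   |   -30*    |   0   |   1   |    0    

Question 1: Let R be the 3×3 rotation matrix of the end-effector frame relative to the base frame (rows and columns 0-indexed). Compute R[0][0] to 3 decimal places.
End-effector x-axis (col 0 of R) = (0.6124,-0.6124,-0.5000)
R[0][0] = 0.6124

0.612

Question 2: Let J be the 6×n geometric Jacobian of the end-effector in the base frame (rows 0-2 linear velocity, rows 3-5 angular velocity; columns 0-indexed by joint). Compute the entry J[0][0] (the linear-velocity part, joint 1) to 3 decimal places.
axis z_0 = ẑ; lever o_n−o_0 = (1.3195,-1.3195,3.5000)
cross product → J_v[:, 0] = (1.3195,1.3195,-0.0000)
J_ω[:, 0] = z_0
entry J[0][0] = 1.3195

1.319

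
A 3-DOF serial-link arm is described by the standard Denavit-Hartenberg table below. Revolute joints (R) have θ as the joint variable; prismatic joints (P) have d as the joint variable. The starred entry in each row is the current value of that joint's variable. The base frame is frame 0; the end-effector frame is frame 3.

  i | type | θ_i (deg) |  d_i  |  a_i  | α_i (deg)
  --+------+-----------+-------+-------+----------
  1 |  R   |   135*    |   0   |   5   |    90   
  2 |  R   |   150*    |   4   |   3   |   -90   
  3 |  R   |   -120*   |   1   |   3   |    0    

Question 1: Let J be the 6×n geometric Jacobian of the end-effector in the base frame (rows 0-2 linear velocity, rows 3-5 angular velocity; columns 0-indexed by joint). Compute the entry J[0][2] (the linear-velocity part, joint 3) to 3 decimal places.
axis z_2 = (0.3536,-0.3536,-0.8660); lever o_n−o_2 = (1.2721,2.4021,-1.6160)
cross product → J_v[:, 2] = (2.6517,-0.5303,1.2990)
J_ω[:, 2] = z_2
entry J[0][2] = 2.6517

2.652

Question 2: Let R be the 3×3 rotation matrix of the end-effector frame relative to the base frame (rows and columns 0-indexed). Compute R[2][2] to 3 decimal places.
-0.866

End-effector z-axis (col 2 of R) = (0.3536,-0.3536,-0.8660)
R[2][2] = -0.8660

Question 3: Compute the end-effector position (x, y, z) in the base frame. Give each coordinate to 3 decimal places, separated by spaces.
2.402 6.929 -0.116

after link 1: o_1 = (-3.5355, 3.5355, 0.0000)
after link 2: o_2 = (1.1300, 4.5268, 1.5000)
after link 3: o_3 = (2.4021, 6.9290, -0.1160)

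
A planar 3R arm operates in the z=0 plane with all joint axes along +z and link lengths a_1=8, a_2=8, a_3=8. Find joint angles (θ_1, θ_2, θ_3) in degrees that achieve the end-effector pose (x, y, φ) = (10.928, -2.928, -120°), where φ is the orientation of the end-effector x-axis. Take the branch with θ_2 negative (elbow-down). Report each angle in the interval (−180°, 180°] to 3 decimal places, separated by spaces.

30.003 -30.004 -119.999

wrist centre = target − a_3·(cos φ, sin φ) = (14.9280, 4.0002)
cos θ_2 = (238.8468−8²−8²)/(2·8·8) = 0.8660; θ_2 = -30.0040° (elbow-down)
β = atan2(4.0002,14.9280) = 15.0009°; ψ = atan2(-4.0005,14.9279) = -15.0020°
θ_1 = β − ψ = 30.0029°
θ_3 = φ − θ_1 − θ_2 = -119.9989° (wrapped to (-180°,180°])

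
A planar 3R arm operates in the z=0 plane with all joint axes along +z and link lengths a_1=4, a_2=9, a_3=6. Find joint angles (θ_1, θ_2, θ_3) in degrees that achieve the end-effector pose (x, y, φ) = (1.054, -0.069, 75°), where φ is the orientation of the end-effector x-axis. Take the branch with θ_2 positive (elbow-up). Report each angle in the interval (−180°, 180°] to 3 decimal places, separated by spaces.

wrist centre = target − a_3·(cos φ, sin φ) = (-0.4989, -5.8646)
cos θ_2 = (34.6419−4²−9²)/(2·4·9) = -0.8661; θ_2 = 150.0068° (elbow-up)
β = atan2(-5.8646,-0.4989) = -94.8626°; ψ = atan2(4.4991,-3.7948) = 130.1460°
θ_1 = β − ψ = -225.0086°
θ_3 = φ − θ_1 − θ_2 = 150.0019° (wrapped to (-180°,180°])

134.991 150.007 150.002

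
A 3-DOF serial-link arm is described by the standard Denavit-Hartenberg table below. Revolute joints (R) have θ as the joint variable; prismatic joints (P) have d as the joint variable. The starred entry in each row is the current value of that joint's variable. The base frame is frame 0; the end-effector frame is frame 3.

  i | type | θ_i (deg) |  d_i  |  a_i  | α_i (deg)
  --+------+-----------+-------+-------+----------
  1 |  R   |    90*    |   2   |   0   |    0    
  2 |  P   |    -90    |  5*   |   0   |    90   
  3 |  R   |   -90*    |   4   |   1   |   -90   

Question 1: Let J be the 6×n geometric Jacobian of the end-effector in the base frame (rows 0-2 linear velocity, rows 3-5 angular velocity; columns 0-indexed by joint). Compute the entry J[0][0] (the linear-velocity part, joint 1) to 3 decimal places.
axis z_0 = ẑ; lever o_n−o_0 = (0.0000,-4.0000,6.0000)
cross product → J_v[:, 0] = (4.0000,0.0000,-0.0000)
J_ω[:, 0] = z_0
entry J[0][0] = 4.0000

4.000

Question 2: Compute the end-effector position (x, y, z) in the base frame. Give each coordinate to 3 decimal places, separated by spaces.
0.000 -4.000 6.000

after link 1: o_1 = (0.0000, 0.0000, 2.0000)
after link 2: o_2 = (0.0000, 0.0000, 7.0000)
after link 3: o_3 = (0.0000, -4.0000, 6.0000)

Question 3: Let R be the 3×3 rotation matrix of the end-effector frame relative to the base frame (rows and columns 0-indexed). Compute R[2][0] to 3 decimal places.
-1.000

End-effector x-axis (col 0 of R) = (0.0000,-0.0000,-1.0000)
R[2][0] = -1.0000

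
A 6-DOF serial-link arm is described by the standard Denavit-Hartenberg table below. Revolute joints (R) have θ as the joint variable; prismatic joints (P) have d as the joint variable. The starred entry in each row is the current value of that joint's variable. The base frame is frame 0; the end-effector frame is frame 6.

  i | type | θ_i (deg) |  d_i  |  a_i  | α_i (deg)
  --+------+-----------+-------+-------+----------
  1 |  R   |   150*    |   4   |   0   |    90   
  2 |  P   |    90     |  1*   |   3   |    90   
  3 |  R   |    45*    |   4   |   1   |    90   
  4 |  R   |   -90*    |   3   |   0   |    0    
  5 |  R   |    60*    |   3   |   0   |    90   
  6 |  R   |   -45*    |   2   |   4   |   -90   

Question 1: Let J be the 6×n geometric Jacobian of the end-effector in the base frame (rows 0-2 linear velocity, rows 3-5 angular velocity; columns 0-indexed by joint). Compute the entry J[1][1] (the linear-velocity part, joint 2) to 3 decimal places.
0.866

prismatic axis z_1 = (0.5000,0.8660,0.0000)
J_v[:, 1] = z_1; J_ω[:, 1] = (0,0,0)
entry J[1][1] = 0.8660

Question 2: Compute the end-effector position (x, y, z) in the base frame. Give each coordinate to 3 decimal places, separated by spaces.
-0.495 0.851 10.975

after link 1: o_1 = (0.0000, 0.0000, 4.0000)
after link 2: o_2 = (0.5000, 0.8660, 7.0000)
after link 3: o_3 = (-2.6105, 3.4784, 7.7071)
after link 4: o_4 = (-3.6712, 1.6413, 9.8284)
after link 5: o_5 = (-4.7319, -0.1958, 11.9497)
after link 6: o_6 = (-0.4947, 0.8507, 10.9747)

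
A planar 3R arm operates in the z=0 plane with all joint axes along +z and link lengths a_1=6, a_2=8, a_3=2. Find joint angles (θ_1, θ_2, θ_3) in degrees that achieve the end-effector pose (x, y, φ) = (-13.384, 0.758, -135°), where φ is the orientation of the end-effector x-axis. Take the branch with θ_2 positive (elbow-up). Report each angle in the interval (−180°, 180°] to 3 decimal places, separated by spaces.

134.997 60.004 29.999

wrist centre = target − a_3·(cos φ, sin φ) = (-11.9698, 2.1722)
cos θ_2 = (147.9943−6²−8²)/(2·6·8) = 0.4999; θ_2 = 60.0039° (elbow-up)
β = atan2(2.1722,-11.9698) = 169.7142°; ψ = atan2(6.9285,9.9995) = 34.7173°
θ_1 = β − ψ = 134.9969°
θ_3 = φ − θ_1 − θ_2 = 29.9992° (wrapped to (-180°,180°])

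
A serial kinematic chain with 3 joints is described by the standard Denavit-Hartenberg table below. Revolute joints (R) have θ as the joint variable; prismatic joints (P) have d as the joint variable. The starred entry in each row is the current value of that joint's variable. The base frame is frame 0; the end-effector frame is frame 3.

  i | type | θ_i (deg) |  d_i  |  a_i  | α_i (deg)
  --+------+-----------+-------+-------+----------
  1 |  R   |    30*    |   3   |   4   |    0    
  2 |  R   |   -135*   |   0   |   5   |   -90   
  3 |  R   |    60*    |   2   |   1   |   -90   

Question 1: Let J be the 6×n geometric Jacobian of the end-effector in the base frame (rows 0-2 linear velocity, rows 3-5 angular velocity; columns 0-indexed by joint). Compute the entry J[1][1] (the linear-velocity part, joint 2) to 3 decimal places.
0.508

axis z_1 = (0.0000,0.0000,1.0000); lever o_n−o_1 = (0.5083,-5.8302,-0.8660)
cross product → J_v[:, 1] = (5.8302,0.5083,-0.0000)
J_ω[:, 1] = z_1
entry J[1][1] = 0.5083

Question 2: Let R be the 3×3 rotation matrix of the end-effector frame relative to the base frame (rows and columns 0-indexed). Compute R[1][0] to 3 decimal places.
End-effector x-axis (col 0 of R) = (-0.1294,-0.4830,-0.8660)
R[1][0] = -0.4830

-0.483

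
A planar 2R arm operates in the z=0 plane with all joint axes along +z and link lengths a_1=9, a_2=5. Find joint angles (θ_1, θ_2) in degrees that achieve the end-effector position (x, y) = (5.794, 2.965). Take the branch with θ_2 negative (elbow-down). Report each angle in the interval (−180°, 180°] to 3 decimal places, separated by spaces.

60.004 -134.999

cos θ_2 = (42.3617−9²−5²)/(2·9·5) = -0.7071; θ_2 = -134.9989° (elbow-down)
β = atan2(2.9650,5.7940) = 27.1005°; ψ = atan2(-3.5356,5.4645) = -32.9032°
θ_1 = β − ψ = 60.0037°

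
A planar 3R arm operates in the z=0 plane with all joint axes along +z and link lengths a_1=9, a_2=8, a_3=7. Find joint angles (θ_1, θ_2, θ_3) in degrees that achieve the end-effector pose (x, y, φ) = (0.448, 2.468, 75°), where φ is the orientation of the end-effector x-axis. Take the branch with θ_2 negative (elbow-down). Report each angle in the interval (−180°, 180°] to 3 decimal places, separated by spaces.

-45.003 -149.999 -89.998

wrist centre = target − a_3·(cos φ, sin φ) = (-1.3637, -4.2935)
cos θ_2 = (20.2937−9²−8²)/(2·9·8) = -0.8660; θ_2 = -149.9989° (elbow-down)
β = atan2(-4.2935,-1.3637) = -107.6213°; ψ = atan2(-4.0001,2.0719) = -62.6180°
θ_1 = β − ψ = -45.0033°
θ_3 = φ − θ_1 − θ_2 = -89.9978° (wrapped to (-180°,180°])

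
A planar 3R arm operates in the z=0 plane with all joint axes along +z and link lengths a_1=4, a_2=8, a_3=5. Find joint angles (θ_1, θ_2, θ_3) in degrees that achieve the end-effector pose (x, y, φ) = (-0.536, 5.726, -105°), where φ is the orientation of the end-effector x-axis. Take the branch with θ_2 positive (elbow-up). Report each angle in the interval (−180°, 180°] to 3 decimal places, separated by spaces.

44.996 60.004 150.000

wrist centre = target − a_3·(cos φ, sin φ) = (0.7581, 10.5556)
cos θ_2 = (111.9960−4²−8²)/(2·4·8) = 0.4999; θ_2 = 60.0041° (elbow-up)
β = atan2(10.5556,0.7581) = 85.8921°; ψ = atan2(6.9285,7.9995) = 40.8963°
θ_1 = β − ψ = 44.9958°
θ_3 = φ − θ_1 − θ_2 = 150.0001° (wrapped to (-180°,180°])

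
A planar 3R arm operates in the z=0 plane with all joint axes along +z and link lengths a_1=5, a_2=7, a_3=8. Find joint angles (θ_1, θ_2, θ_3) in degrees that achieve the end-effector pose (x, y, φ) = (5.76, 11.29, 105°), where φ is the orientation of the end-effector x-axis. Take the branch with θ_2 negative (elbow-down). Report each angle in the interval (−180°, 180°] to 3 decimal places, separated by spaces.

wrist centre = target − a_3·(cos φ, sin φ) = (7.8306, 3.5626)
cos θ_2 = (74.0096−5²−7²)/(2·5·7) = 0.0001; θ_2 = -89.9921° (elbow-down)
β = atan2(3.5626,7.8306) = 24.4637°; ψ = atan2(-7.0000,5.0010) = -54.4571°
θ_1 = β − ψ = 78.9208°
θ_3 = φ − θ_1 − θ_2 = 116.0713° (wrapped to (-180°,180°])

78.921 -89.992 116.071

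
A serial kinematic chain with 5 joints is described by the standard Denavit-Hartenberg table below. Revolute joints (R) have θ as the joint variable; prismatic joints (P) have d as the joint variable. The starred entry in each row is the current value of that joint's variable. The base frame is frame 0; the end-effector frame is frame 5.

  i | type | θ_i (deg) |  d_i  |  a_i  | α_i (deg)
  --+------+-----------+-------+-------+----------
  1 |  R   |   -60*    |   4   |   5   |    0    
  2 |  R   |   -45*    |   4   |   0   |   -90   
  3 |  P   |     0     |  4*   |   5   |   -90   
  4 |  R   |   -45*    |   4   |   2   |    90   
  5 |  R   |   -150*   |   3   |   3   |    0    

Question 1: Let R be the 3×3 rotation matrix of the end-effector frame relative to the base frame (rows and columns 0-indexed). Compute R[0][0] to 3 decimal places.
-0.433

End-effector x-axis (col 0 of R) = (-0.4330,0.7500,0.5000)
R[0][0] = -0.4330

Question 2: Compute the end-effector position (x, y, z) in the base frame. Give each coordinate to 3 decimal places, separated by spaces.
after link 1: o_1 = (2.5000, -4.3301, 4.0000)
after link 2: o_2 = (2.5000, -4.3301, 8.0000)
after link 3: o_3 = (5.0696, -10.1950, 8.0000)
after link 4: o_4 = (6.0696, -11.9271, 4.0000)
after link 5: o_5 = (7.3686, -8.1771, 5.5000)

7.369 -8.177 5.500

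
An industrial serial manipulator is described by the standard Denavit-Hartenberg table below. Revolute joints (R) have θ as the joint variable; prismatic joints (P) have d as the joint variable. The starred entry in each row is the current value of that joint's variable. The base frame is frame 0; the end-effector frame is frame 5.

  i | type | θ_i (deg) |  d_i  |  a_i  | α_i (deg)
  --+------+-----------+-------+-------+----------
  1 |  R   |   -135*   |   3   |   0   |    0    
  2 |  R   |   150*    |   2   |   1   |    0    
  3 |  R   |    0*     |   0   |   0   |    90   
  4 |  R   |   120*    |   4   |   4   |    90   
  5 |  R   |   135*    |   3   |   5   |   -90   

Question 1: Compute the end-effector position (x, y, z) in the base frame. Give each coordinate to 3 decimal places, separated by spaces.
5.201 -6.408 6.902

after link 1: o_1 = (0.0000, 0.0000, 3.0000)
after link 2: o_2 = (0.9659, 0.2588, 5.0000)
after link 3: o_3 = (0.9659, 0.2588, 5.0000)
after link 4: o_4 = (0.0694, -4.1225, 8.4641)
after link 5: o_5 = (5.2015, -6.4076, 6.9022)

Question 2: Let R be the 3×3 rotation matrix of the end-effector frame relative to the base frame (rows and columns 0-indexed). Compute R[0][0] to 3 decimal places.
0.525

End-effector x-axis (col 0 of R) = (0.5245,-0.5915,-0.6124)
R[0][0] = 0.5245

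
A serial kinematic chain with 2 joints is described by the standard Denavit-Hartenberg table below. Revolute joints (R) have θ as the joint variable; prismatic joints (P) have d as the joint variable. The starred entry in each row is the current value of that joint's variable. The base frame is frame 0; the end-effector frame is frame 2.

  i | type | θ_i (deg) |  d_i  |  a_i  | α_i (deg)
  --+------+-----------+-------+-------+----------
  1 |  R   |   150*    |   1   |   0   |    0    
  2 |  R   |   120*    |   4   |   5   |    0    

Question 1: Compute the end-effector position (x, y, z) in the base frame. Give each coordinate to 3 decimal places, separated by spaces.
-0.000 -5.000 5.000

after link 1: o_1 = (0.0000, 0.0000, 1.0000)
after link 2: o_2 = (-0.0000, -5.0000, 5.0000)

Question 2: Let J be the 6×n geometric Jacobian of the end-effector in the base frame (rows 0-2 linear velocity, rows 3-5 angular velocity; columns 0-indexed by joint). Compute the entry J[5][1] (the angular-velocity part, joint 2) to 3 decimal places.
axis z_1 = (0.0000,0.0000,1.0000); lever o_n−o_1 = (-0.0000,-5.0000,4.0000)
cross product → J_v[:, 1] = (5.0000,-0.0000,0.0000)
J_ω[:, 1] = z_1
entry J[5][1] = 1.0000

1.000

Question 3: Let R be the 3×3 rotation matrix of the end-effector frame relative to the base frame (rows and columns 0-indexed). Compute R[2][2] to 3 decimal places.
1.000

End-effector z-axis (col 2 of R) = (0.0000,0.0000,1.0000)
R[2][2] = 1.0000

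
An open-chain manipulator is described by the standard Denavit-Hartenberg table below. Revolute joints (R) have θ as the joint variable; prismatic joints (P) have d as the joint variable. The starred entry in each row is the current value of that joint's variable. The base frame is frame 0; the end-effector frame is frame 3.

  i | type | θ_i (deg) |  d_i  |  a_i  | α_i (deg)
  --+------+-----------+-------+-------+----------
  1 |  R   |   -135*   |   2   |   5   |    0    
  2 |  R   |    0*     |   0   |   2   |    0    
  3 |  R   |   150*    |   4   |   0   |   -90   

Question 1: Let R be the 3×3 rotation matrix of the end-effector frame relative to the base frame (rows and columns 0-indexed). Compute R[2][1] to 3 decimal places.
-1.000

End-effector y-axis (col 1 of R) = (-0.0000,0.0000,-1.0000)
R[2][1] = -1.0000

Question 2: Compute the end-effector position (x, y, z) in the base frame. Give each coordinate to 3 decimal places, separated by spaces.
-4.950 -4.950 6.000

after link 1: o_1 = (-3.5355, -3.5355, 2.0000)
after link 2: o_2 = (-4.9497, -4.9497, 2.0000)
after link 3: o_3 = (-4.9497, -4.9497, 6.0000)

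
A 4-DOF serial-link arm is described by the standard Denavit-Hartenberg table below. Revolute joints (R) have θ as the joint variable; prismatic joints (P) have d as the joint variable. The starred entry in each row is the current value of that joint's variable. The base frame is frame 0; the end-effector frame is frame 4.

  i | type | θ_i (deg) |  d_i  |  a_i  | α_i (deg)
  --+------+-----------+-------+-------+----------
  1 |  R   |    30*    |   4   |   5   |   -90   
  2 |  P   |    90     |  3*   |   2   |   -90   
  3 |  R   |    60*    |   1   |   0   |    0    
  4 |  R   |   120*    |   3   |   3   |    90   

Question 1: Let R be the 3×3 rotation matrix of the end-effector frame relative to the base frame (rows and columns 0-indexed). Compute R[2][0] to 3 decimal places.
End-effector x-axis (col 0 of R) = (0.0000,-0.0000,1.0000)
R[2][0] = 1.0000

1.000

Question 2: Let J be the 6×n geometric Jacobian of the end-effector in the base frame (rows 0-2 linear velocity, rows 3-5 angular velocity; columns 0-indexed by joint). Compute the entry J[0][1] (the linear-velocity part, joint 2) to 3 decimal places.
-0.500

prismatic axis z_1 = (-0.5000,0.8660,0.0000)
J_v[:, 1] = z_1; J_ω[:, 1] = (0,0,0)
entry J[0][1] = -0.5000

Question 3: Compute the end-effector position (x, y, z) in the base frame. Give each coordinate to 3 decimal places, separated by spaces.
after link 1: o_1 = (4.3301, 2.5000, 4.0000)
after link 2: o_2 = (2.8301, 5.0981, 2.0000)
after link 3: o_3 = (1.9641, 4.5981, 2.0000)
after link 4: o_4 = (-0.6340, 3.0981, 5.0000)

-0.634 3.098 5.000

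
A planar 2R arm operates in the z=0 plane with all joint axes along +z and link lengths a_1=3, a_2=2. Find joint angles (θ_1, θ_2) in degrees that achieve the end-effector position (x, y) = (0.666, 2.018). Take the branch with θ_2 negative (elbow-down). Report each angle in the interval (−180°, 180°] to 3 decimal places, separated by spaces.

cos θ_2 = (4.5159−3²−2²)/(2·3·2) = -0.7070; θ_2 = -134.9922° (elbow-down)
β = atan2(2.0180,0.6660) = 71.7356°; ψ = atan2(-1.4144,1.5860) = -41.7272°
θ_1 = β − ψ = 113.4628°

113.463 -134.992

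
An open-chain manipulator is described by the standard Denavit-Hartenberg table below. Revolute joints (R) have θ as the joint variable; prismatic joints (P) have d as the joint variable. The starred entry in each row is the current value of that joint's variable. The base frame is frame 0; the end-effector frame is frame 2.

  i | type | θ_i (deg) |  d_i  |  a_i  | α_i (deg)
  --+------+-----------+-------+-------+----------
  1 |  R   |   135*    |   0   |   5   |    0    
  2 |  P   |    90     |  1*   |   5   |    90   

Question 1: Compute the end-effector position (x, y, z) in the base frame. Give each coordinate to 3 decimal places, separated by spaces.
-7.071 0.000 1.000

after link 1: o_1 = (-3.5355, 3.5355, 0.0000)
after link 2: o_2 = (-7.0711, 0.0000, 1.0000)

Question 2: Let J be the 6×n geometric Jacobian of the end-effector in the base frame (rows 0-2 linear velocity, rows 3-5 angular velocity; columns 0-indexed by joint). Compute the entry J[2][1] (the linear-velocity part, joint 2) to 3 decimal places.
1.000

prismatic axis z_1 = (0.0000,0.0000,1.0000)
J_v[:, 1] = z_1; J_ω[:, 1] = (0,0,0)
entry J[2][1] = 1.0000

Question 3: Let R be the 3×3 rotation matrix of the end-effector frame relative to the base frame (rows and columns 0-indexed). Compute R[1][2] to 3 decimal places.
0.707

End-effector z-axis (col 2 of R) = (-0.7071,0.7071,0.0000)
R[1][2] = 0.7071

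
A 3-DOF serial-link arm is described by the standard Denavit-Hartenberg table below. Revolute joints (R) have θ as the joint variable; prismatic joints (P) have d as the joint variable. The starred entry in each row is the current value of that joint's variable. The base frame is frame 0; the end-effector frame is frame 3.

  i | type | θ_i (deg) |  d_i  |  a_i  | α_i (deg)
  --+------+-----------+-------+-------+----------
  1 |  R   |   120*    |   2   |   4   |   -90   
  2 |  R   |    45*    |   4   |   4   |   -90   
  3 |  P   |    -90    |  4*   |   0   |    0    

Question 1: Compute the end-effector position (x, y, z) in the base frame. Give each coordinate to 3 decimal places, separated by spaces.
after link 1: o_1 = (-2.0000, 3.4641, 2.0000)
after link 2: o_2 = (-6.8783, 3.9136, -0.8284)
after link 3: o_3 = (-5.4641, 1.4641, -3.6569)

-5.464 1.464 -3.657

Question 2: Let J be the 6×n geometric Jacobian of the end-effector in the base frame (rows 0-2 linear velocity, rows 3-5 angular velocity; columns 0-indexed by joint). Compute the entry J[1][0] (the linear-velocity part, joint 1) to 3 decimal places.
axis z_0 = ẑ; lever o_n−o_0 = (-5.4641,1.4641,-3.6569)
cross product → J_v[:, 0] = (-1.4641,-5.4641,0.0000)
J_ω[:, 0] = z_0
entry J[1][0] = -5.4641

-5.464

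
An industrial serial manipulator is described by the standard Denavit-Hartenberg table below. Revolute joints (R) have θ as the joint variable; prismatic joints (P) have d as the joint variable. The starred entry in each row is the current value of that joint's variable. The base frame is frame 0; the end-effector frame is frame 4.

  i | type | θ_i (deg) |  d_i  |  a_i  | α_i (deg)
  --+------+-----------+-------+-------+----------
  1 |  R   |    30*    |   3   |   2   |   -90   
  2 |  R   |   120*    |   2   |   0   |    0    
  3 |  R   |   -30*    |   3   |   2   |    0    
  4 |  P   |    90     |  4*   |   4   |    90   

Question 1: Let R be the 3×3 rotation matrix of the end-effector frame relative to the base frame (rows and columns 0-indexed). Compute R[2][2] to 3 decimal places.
-1.000

End-effector z-axis (col 2 of R) = (0.0000,0.0000,-1.0000)
R[2][2] = -1.0000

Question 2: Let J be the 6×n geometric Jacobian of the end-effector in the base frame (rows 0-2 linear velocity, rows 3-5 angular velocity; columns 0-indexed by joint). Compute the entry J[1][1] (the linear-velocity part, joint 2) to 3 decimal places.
axis z_1 = (-0.5000,0.8660,0.0000); lever o_n−o_1 = (-7.9641,5.7942,-2.0000)
cross product → J_v[:, 1] = (-1.7321,-1.0000,4.0000)
J_ω[:, 1] = z_1
entry J[1][1] = -1.0000

-1.000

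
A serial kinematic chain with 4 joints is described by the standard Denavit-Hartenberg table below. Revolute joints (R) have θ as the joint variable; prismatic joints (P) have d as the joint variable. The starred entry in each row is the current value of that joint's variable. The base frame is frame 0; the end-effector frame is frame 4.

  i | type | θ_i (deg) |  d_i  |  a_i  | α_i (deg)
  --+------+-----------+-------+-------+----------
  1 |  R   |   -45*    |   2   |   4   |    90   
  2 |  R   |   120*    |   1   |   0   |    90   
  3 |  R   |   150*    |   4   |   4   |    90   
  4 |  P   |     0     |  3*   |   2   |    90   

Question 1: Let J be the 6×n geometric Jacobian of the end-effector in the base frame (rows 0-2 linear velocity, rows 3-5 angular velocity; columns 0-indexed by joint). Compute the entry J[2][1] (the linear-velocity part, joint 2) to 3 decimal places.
5.312

axis z_1 = (-0.7071,-0.7071,0.0000); lever o_n−o_1 = (-0.9093,-8.4218,-1.2010)
cross product → J_v[:, 1] = (0.8492,-0.8492,5.3122)
J_ω[:, 1] = z_1
entry J[2][1] = 5.3122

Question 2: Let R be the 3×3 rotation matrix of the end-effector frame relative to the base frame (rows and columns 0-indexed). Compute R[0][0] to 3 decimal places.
-0.047

End-effector x-axis (col 0 of R) = (-0.0474,-0.6597,-0.7500)
R[0][0] = -0.0474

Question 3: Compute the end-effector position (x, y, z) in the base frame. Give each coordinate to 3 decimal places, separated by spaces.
1.919 -11.250 0.799

after link 1: o_1 = (2.8284, -2.8284, 2.0000)
after link 2: o_2 = (2.1213, -3.5355, 2.0000)
after link 3: o_3 = (4.3813, -8.6240, 1.0000)
after link 4: o_4 = (1.9192, -11.2502, 0.7990)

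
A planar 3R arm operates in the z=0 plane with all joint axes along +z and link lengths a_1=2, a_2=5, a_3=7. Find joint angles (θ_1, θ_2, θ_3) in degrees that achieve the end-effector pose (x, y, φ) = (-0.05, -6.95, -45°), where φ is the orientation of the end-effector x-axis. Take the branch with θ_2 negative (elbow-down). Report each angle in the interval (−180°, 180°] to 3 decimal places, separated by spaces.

-89.993 -90.004 134.997

wrist centre = target − a_3·(cos φ, sin φ) = (-4.9997, -2.0003)
cos θ_2 = (28.9985−2²−5²)/(2·2·5) = -0.0001; θ_2 = -90.0043° (elbow-down)
β = atan2(-2.0003,-4.9997) = -158.1951°; ψ = atan2(-5.0000,1.9996) = -68.2023°
θ_1 = β − ψ = -89.9928°
θ_3 = φ − θ_1 − θ_2 = 134.9971° (wrapped to (-180°,180°])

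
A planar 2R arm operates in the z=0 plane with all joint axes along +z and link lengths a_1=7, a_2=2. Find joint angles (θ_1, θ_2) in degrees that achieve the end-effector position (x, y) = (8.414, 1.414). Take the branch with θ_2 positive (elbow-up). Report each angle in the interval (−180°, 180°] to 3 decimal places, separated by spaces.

-0.003 45.012

cos θ_2 = (72.7948−7²−2²)/(2·7·2) = 0.7070; θ_2 = 45.0121° (elbow-up)
β = atan2(1.4140,8.4140) = 9.5396°; ψ = atan2(1.4145,8.4139) = 9.5431°
θ_1 = β − ψ = -0.0035°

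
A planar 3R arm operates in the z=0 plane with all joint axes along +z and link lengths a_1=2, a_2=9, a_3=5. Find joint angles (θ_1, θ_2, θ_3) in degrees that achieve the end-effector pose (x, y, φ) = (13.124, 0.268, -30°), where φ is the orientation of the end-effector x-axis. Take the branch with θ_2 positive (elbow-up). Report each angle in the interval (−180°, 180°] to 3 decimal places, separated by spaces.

wrist centre = target − a_3·(cos φ, sin φ) = (8.7939, 2.7680)
cos θ_2 = (84.9940−2²−9²)/(2·2·9) = -0.0002; θ_2 = 90.0095° (elbow-up)
β = atan2(2.7680,8.7939) = 17.4722°; ψ = atan2(9.0000,1.9985) = 77.4803°
θ_1 = β − ψ = -60.0081°
θ_3 = φ − θ_1 − θ_2 = -60.0014° (wrapped to (-180°,180°])

-60.008 90.010 -60.001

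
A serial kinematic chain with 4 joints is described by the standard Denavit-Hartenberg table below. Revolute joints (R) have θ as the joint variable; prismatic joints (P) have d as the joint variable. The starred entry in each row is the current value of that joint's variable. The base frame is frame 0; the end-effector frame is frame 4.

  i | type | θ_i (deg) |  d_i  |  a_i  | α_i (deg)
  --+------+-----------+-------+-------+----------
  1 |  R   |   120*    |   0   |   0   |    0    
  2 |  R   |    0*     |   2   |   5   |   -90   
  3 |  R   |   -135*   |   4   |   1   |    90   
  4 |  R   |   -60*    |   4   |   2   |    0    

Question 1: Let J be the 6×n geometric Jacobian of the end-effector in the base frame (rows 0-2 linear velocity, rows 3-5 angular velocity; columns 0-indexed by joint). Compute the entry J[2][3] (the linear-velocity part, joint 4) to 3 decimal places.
axis z_3 = (0.3536,-0.6124,-0.7071); lever o_n−o_3 = (3.2678,-2.1958,-2.1213)
cross product → J_v[:, 3] = (-0.2537,-1.5607,1.2247)
J_ω[:, 3] = z_3
entry J[2][3] = 1.2247

1.225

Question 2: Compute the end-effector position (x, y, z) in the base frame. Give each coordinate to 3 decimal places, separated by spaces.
after link 1: o_1 = (0.0000, 0.0000, 0.0000)
after link 2: o_2 = (-2.5000, 4.3301, 2.0000)
after link 3: o_3 = (-5.6105, 1.7178, 2.7071)
after link 4: o_4 = (-2.3428, -0.4781, 0.5858)

-2.343 -0.478 0.586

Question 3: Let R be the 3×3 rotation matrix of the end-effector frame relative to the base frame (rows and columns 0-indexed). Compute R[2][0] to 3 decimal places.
End-effector x-axis (col 0 of R) = (0.9268,0.1268,0.3536)
R[2][0] = 0.3536

0.354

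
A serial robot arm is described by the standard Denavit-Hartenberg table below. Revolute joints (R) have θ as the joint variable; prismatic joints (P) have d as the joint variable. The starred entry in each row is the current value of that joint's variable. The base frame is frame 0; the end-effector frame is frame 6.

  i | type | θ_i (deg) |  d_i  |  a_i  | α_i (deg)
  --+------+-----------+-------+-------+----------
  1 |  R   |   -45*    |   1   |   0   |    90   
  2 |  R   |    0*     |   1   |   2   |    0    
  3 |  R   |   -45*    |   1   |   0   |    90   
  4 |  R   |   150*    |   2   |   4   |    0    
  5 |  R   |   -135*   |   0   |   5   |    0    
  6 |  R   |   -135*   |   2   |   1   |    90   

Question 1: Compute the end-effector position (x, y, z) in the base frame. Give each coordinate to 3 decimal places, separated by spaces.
after link 1: o_1 = (0.0000, 0.0000, 1.0000)
after link 2: o_2 = (0.7071, -2.1213, 1.0000)
after link 3: o_3 = (0.0000, -2.8284, 1.0000)
after link 4: o_4 = (-4.1463, -1.5106, 2.0353)
after link 5: o_5 = (-2.6465, -4.8405, -1.3798)
after link 6: o_6 = (-3.2841, -2.9781, -2.4404)

-3.284 -2.978 -2.440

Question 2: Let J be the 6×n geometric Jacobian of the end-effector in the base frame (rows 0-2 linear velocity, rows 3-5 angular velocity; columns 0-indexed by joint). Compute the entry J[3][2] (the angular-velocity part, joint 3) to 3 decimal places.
axis z_2 = (-0.7071,-0.7071,0.0000); lever o_n−o_2 = (-3.9912,-0.8568,-3.4404)
cross product → J_v[:, 2] = (2.4328,-2.4328,-2.2164)
J_ω[:, 2] = z_2
entry J[3][2] = -0.7071

-0.707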